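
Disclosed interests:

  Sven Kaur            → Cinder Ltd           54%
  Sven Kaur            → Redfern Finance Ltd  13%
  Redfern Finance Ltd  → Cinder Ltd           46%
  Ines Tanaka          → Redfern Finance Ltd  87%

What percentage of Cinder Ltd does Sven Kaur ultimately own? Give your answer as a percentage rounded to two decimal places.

Sven reaches Cinder along 2 paths.
Via Redfern: 13% × 46% = 5.98%.
Direct stake: 54% = 54%.
Total: 5.98% + 54% = 59.98%.

59.98%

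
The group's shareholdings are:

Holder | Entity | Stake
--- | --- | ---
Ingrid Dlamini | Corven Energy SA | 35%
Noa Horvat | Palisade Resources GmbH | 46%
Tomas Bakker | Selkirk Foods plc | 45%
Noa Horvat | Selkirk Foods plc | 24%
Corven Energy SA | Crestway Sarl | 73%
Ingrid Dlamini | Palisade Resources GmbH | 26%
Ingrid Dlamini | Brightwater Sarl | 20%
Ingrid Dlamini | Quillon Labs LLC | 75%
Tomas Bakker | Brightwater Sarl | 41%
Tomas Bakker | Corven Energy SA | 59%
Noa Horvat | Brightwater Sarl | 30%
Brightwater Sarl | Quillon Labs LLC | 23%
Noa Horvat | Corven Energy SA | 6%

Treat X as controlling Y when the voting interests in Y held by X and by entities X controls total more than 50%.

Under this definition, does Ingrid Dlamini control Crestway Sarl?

No

Ingrid holds 75% of Quillon, so Ingrid controls Quillon.
Neither Ingrid nor any entity Ingrid controls holds any voting interest in Crestway.
So Ingrid does not control Crestway.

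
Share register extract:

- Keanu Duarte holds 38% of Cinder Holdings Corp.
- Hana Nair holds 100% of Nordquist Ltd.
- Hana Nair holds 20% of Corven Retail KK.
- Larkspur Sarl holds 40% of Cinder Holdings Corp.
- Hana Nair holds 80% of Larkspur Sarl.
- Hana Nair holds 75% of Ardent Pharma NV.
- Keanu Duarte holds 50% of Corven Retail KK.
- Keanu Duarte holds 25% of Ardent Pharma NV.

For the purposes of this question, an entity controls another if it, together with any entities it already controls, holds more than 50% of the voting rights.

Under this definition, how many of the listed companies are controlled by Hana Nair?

3

Hana holds 80% of Larkspur, so Hana controls Larkspur.
Hana holds 100% of Nordquist, so Hana controls Nordquist.
Hana holds 75% of Ardent, so Hana controls Ardent.
No other company's threshold is met.
Hana controls 3 companies.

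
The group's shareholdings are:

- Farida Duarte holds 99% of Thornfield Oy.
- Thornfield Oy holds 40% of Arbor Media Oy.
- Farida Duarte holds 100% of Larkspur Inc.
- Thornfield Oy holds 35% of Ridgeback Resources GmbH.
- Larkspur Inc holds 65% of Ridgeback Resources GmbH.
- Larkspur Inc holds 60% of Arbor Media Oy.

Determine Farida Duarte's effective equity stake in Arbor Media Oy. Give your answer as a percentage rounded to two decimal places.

Farida reaches Arbor along 2 paths.
Via Larkspur: 100% × 60% = 60%.
Via Thornfield: 99% × 40% = 39.6%.
Total: 60% + 39.6% = 99.6%.
Rounded: 99.60%.

99.60%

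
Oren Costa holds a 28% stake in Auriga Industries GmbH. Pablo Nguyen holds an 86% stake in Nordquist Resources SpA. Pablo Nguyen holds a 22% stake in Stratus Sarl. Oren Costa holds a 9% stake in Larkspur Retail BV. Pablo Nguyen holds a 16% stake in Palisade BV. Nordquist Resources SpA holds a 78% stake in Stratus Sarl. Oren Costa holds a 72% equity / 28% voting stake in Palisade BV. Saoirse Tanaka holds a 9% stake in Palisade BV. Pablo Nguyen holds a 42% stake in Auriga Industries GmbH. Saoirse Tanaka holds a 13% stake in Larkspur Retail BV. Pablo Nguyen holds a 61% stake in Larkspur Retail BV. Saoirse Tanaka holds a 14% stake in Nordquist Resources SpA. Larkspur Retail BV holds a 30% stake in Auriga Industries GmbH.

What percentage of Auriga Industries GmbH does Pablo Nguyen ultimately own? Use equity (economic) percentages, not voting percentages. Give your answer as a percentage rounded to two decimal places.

60.30%

Pablo reaches Auriga along 2 paths.
Via Larkspur: 61% × 30% = 18.3%.
Direct stake: 42% = 42%.
Total: 18.3% + 42% = 60.3%.
Rounded: 60.30%.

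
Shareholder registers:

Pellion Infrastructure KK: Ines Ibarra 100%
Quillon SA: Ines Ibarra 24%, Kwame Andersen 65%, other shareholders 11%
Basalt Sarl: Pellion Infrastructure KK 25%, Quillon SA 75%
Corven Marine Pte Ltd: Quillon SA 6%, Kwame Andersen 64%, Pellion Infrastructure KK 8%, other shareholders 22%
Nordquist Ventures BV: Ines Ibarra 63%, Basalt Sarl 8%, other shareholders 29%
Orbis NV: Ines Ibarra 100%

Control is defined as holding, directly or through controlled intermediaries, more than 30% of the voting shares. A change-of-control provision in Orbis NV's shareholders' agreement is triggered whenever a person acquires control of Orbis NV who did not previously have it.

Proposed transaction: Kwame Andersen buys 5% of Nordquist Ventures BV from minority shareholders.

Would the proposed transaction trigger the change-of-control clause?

No

The purchase changes only Kwame's holdings, so Kwame is the only person who could newly come to control Orbis.
Kwame holds 65% of Quillon, so Kwame controls Quillon.
Quillon holds 75% of Basalt, so Kwame controls Basalt.
Quillon and Kwame together hold 6% + 64% = 70% of Corven, so Kwame controls Corven.
Neither Kwame nor any entity Kwame controls holds any voting interest in Orbis.
So before the transaction, Kwame does not control Orbis.
After the purchase, Kwame holds 5% of Nordquist directly.
Kwame's side now holds 8% + 5% = 13% of Nordquist, not > 30%, so Kwame still does not control Nordquist.
After the transaction, neither Kwame nor any entity Kwame controls holds a voting interest in Orbis, so Kwame still does not control it.
No new person acquires control, so the clause is not triggered.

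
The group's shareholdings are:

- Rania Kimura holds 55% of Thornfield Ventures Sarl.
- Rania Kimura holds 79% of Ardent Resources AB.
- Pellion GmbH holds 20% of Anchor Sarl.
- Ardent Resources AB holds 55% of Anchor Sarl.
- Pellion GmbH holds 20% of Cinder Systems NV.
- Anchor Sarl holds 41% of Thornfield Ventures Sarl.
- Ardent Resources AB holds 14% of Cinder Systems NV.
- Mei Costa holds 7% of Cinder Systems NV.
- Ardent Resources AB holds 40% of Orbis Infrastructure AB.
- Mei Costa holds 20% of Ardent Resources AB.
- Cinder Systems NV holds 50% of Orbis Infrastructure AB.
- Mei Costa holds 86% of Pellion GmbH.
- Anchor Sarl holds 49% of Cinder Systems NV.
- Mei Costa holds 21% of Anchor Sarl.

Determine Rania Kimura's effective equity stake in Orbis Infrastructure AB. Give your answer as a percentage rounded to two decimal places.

Rania reaches Orbis along 3 paths.
Via Ardent: 79% × 40% = 31.6%.
Via Ardent → Cinder: 79% × 14% × 50% = 5.53%.
Via Ardent → Anchor → Cinder: 79% × 55% × 49% × 50% = 10.64525%.
Total: 31.6% + 5.53% + 10.64525% = 47.77525%.
Rounded: 47.78%.

47.78%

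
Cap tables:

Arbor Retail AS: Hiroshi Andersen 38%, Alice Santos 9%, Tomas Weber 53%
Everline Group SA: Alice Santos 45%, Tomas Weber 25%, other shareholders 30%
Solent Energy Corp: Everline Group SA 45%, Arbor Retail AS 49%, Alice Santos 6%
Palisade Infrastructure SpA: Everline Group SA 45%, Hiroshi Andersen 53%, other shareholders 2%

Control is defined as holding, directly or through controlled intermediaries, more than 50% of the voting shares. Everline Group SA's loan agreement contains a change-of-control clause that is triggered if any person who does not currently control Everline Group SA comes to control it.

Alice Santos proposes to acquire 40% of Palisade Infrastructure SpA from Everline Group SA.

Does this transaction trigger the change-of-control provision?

The purchase adds only to Alice's holdings (Everline's stake shrinks), so Alice is the only person who could newly come to control Everline.
Alice's largest direct stake is 45% in Everline, which does not meet the threshold, so Alice controls no company.
In Everline, Alice's side holds only 45%, not > 50%.
So before the transaction, Alice does not control Everline.
After the purchase, Alice holds 40% of Palisade directly, and Everline's stake falls to 5%.
Alice's side now holds 40% of Palisade, not > 50%, so Alice still does not control Palisade.
After the transaction, Alice's side holds 45% of Everline, not > 50%, so Alice still does not control Everline.
No new person acquires control, so the clause is not triggered.

No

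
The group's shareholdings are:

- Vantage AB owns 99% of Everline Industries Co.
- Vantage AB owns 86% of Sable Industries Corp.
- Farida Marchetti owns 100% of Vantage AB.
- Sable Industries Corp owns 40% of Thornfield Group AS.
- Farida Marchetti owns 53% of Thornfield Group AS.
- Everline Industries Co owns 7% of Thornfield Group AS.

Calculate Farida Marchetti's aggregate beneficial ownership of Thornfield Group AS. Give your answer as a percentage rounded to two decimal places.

Farida reaches Thornfield along 3 paths.
Direct stake: 53% = 53%.
Via Vantage → Everline: 100% × 99% × 7% = 6.93%.
Via Vantage → Sable: 100% × 86% × 40% = 34.4%.
Total: 53% + 6.93% + 34.4% = 94.33%.

94.33%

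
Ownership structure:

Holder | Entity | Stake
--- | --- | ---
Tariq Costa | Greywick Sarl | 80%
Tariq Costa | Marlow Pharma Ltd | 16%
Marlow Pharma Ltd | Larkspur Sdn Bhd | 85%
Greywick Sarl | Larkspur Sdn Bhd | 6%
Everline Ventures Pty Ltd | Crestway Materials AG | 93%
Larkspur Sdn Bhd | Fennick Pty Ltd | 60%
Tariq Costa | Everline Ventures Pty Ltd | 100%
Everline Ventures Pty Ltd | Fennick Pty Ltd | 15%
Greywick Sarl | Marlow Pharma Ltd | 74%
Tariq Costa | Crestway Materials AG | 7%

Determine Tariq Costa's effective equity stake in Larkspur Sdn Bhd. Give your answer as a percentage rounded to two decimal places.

68.72%

Tariq reaches Larkspur along 3 paths.
Via Greywick: 80% × 6% = 4.8%.
Via Marlow: 16% × 85% = 13.6%.
Via Greywick → Marlow: 80% × 74% × 85% = 50.32%.
Total: 4.8% + 13.6% + 50.32% = 68.72%.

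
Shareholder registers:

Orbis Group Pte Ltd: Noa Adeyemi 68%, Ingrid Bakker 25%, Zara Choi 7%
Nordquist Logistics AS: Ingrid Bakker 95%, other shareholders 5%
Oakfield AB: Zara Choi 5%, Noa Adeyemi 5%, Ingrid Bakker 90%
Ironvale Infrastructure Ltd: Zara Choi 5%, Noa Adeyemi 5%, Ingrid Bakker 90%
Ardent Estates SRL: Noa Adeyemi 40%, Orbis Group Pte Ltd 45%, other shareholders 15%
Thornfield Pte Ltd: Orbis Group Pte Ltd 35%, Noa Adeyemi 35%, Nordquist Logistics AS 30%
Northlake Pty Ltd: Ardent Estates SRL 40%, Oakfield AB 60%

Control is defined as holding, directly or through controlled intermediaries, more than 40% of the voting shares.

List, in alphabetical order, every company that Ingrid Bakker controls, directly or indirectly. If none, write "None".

Ingrid holds 95% of Nordquist, so Ingrid controls Nordquist.
Ingrid holds 90% of Oakfield, so Ingrid controls Oakfield.
Ingrid holds 90% of Ironvale, so Ingrid controls Ironvale.
Oakfield holds 60% of Northlake, so Ingrid controls Northlake.
No other company's threshold is met.

Ironvale Infrastructure Ltd, Nordquist Logistics AS, Northlake Pty Ltd, Oakfield AB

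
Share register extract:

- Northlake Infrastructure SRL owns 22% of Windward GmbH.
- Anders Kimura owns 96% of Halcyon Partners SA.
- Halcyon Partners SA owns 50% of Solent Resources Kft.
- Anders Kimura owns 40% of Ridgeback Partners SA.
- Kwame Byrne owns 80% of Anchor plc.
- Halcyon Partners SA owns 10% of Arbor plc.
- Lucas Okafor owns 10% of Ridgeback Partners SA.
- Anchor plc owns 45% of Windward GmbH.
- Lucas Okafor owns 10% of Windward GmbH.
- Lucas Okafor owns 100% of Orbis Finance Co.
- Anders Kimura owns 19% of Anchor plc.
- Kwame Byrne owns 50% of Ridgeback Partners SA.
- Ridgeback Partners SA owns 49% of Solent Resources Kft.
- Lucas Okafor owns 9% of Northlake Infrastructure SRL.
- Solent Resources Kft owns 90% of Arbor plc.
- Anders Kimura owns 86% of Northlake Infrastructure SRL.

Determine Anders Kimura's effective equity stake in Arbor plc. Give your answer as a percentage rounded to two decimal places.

Anders reaches Arbor along 3 paths.
Via Halcyon → Solent: 96% × 50% × 90% = 43.2%.
Via Ridgeback → Solent: 40% × 49% × 90% = 17.64%.
Via Halcyon: 96% × 10% = 9.6%.
Total: 43.2% + 17.64% + 9.6% = 70.44%.

70.44%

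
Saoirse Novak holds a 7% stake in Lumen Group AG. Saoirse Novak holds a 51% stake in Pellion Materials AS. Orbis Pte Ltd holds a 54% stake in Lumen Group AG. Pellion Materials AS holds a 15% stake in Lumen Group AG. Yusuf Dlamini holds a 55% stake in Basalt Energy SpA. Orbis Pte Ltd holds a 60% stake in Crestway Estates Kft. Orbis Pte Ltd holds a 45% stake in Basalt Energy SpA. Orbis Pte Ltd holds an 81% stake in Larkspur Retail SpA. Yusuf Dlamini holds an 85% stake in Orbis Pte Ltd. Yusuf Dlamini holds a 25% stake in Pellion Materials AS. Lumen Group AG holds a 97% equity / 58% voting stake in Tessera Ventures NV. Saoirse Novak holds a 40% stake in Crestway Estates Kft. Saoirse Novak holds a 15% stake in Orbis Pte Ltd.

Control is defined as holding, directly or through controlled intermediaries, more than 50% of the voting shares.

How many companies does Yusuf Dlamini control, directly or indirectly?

6

Yusuf holds 85% of Orbis, so Yusuf controls Orbis.
Orbis holds 81% of Larkspur, so Yusuf controls Larkspur.
Orbis holds 60% of Crestway, so Yusuf controls Crestway.
Yusuf and Orbis together hold 55% + 45% = 100% of Basalt, so Yusuf controls Basalt.
Orbis holds 54% of Lumen, so Yusuf controls Lumen.
Lumen holds 58% of Tessera, so Yusuf controls Tessera.
No other company's threshold is met.
Yusuf controls 6 companies.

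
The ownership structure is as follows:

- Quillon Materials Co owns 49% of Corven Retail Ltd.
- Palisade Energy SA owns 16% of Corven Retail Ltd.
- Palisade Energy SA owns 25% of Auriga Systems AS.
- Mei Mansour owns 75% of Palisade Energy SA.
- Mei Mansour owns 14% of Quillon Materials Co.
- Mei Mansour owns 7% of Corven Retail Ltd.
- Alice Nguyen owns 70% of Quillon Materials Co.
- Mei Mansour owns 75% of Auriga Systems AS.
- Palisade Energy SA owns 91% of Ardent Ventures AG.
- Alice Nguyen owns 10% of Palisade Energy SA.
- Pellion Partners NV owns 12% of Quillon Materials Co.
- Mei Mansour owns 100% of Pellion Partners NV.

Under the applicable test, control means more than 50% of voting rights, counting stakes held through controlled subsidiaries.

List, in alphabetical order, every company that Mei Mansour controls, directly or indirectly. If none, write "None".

Ardent Ventures AG, Auriga Systems AS, Palisade Energy SA, Pellion Partners NV

Mei holds 100% of Pellion, so Mei controls Pellion.
Mei holds 75% of Palisade, so Mei controls Palisade.
Palisade holds 91% of Ardent, so Mei controls Ardent.
Mei and Palisade together hold 75% + 25% = 100% of Auriga, so Mei controls Auriga.
No other company's threshold is met.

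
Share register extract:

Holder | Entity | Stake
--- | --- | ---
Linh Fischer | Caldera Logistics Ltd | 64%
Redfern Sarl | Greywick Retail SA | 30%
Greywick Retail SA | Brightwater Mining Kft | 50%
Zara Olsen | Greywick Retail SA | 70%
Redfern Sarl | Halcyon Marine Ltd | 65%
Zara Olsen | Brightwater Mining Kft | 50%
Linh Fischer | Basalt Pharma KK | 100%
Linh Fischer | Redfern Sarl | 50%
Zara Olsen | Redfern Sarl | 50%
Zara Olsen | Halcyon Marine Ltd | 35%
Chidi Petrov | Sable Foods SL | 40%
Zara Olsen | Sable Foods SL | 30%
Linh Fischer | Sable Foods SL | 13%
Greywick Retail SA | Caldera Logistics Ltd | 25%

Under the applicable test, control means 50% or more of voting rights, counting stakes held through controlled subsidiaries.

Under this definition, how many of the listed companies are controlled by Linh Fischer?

Linh holds 50% of Redfern, so Linh controls Redfern.
Redfern holds 65% of Halcyon, so Linh controls Halcyon.
Linh holds 100% of Basalt, so Linh controls Basalt.
Linh holds 64% of Caldera, so Linh controls Caldera.
No other company's threshold is met.
Linh controls 4 companies.

4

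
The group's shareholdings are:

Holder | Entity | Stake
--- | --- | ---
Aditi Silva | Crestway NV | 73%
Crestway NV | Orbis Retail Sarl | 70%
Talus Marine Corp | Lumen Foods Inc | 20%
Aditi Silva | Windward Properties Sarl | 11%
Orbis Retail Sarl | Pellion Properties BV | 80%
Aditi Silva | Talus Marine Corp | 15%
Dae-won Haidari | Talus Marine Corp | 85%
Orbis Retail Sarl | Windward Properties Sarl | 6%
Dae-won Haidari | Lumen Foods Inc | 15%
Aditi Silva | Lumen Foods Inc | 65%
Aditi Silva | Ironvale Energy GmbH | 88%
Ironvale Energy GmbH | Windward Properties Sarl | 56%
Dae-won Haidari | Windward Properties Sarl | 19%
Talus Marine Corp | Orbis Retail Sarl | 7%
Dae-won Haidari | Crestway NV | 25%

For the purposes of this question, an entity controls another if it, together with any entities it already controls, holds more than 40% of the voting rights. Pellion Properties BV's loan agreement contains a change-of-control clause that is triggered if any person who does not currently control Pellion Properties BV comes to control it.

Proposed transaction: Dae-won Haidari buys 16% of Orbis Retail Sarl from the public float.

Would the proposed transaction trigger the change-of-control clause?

The purchase changes only Dae-won's holdings, so Dae-won is the only person who could newly come to control Pellion.
Dae-won holds 85% of Talus, so Dae-won controls Talus.
Neither Dae-won nor any entity Dae-won controls holds any voting interest in Pellion.
So before the transaction, Dae-won does not control Pellion.
After the purchase, Dae-won holds 16% of Orbis directly.
Dae-won's side now holds 7% + 16% = 23% of Orbis, not > 40%, so Dae-won still does not control Orbis.
After the transaction, neither Dae-won nor any entity Dae-won controls holds a voting interest in Pellion, so Dae-won still does not control it.
No new person acquires control, so the clause is not triggered.

No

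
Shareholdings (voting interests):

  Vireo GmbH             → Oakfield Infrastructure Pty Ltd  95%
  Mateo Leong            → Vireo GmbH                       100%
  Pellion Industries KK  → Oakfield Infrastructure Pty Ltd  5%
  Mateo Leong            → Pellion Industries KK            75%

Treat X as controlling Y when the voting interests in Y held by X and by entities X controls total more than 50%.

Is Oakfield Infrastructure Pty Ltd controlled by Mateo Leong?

Yes

Mateo holds 75% of Pellion, so Mateo controls Pellion.
Mateo holds 100% of Vireo, so Mateo controls Vireo.
Vireo and Pellion together hold 95% + 5% = 100% of Oakfield, so Mateo controls Oakfield.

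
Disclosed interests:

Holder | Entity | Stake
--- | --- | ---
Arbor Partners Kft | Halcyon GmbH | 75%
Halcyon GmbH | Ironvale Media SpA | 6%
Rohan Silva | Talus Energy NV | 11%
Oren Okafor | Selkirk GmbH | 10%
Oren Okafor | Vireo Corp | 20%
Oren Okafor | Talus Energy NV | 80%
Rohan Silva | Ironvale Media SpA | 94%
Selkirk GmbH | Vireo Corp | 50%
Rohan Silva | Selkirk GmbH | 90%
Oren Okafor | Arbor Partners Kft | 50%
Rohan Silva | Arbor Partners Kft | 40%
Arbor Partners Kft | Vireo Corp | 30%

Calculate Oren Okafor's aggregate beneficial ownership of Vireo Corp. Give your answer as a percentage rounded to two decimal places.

40.00%

Oren reaches Vireo along 3 paths.
Via Selkirk: 10% × 50% = 5%.
Via Arbor: 50% × 30% = 15%.
Direct stake: 20% = 20%.
Total: 5% + 15% + 20% = 40%.
Rounded: 40.00%.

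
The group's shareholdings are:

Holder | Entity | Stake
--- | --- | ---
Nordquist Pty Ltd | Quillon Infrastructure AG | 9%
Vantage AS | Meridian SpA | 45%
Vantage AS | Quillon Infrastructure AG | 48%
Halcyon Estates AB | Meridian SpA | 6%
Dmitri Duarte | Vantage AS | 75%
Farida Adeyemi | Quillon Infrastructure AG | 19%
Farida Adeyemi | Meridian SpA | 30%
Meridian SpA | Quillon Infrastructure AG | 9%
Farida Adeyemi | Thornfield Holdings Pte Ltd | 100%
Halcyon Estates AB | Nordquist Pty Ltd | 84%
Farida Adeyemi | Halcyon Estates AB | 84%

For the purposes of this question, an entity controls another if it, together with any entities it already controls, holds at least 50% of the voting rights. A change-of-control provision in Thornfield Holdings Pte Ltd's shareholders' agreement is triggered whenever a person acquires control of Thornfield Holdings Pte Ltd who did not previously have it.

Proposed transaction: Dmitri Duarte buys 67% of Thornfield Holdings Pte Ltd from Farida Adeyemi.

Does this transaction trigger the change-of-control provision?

The purchase adds only to Dmitri's holdings (Farida's stake shrinks), so Dmitri is the only person who could newly come to control Thornfield.
Dmitri holds 75% of Vantage, so Dmitri controls Vantage.
Neither Dmitri nor any entity Dmitri controls holds any voting interest in Thornfield.
So before the transaction, Dmitri does not control Thornfield.
After the purchase, Dmitri holds 67% of Thornfield directly, and Farida's stake falls to 33%.
Dmitri holds 67% of Thornfield, so Dmitri controls Thornfield.
Dmitri did not control Thornfield before and does after, so the clause is triggered.

Yes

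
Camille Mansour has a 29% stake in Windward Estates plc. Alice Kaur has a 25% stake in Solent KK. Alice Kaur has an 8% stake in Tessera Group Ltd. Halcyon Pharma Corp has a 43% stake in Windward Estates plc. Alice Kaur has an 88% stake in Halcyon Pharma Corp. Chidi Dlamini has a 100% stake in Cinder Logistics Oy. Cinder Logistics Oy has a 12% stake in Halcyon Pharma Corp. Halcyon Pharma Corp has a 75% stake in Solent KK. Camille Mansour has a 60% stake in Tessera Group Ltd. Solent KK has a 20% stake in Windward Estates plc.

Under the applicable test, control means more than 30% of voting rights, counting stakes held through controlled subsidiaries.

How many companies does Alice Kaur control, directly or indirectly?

3

Alice holds 88% of Halcyon, so Alice controls Halcyon.
Halcyon and Alice together hold 75% + 25% = 100% of Solent, so Alice controls Solent.
Halcyon and Solent together hold 43% + 20% = 63% of Windward, so Alice controls Windward.
No other company's threshold is met.
Alice controls 3 companies.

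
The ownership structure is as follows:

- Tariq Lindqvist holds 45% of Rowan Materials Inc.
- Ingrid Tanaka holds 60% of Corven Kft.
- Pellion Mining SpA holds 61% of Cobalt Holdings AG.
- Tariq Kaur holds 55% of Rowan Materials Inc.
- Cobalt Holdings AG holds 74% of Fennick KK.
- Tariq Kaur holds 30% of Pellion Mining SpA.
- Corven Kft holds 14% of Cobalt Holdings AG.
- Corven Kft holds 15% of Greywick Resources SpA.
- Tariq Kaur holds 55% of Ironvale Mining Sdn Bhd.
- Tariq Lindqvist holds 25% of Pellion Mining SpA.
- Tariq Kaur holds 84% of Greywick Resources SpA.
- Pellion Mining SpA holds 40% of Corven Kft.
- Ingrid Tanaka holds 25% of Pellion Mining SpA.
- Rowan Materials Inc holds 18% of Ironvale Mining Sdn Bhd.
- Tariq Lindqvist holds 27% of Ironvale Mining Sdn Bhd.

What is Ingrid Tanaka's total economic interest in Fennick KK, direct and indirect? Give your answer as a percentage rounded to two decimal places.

18.54%

Ingrid reaches Fennick along 3 paths.
Via Corven → Cobalt: 60% × 14% × 74% = 6.216%.
Via Pellion → Corven → Cobalt: 25% × 40% × 14% × 74% = 1.036%.
Via Pellion → Cobalt: 25% × 61% × 74% = 11.285%.
Total: 6.216% + 1.036% + 11.285% = 18.537%.
Rounded: 18.54%.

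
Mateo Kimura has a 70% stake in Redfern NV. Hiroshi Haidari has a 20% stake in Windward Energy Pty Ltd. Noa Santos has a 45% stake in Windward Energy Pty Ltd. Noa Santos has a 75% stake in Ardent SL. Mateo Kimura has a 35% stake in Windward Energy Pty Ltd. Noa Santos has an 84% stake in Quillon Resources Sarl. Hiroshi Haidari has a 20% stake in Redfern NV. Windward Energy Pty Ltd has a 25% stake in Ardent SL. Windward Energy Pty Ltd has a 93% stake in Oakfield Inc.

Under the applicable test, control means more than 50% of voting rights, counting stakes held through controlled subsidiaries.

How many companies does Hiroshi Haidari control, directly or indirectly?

Hiroshi's largest direct stake is 20% in Redfern, which does not meet the threshold.
Hiroshi controls 0 companies.

0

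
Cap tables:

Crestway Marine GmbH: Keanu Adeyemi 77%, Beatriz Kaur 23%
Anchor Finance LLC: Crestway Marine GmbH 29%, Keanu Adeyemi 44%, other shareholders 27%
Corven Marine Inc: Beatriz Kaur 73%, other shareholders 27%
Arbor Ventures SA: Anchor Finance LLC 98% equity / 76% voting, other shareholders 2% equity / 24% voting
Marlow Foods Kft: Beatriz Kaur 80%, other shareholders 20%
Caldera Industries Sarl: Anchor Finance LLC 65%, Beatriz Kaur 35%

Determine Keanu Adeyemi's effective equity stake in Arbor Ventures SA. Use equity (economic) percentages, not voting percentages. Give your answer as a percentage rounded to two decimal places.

65.00%

Keanu reaches Arbor along 2 paths.
Via Crestway → Anchor: 77% × 29% × 98% = 21.8834%.
Via Anchor: 44% × 98% = 43.12%.
Total: 21.8834% + 43.12% = 65.0034%.
Rounded: 65.00%.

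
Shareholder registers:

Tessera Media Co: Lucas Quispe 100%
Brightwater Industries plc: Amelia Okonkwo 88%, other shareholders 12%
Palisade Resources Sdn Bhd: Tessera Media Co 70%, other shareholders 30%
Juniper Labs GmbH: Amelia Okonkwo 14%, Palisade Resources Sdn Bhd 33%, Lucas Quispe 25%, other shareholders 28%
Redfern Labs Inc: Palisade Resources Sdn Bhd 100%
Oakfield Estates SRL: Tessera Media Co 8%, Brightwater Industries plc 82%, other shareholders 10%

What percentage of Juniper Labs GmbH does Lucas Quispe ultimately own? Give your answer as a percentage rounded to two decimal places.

Lucas reaches Juniper along 2 paths.
Via Tessera → Palisade: 100% × 70% × 33% = 23.1%.
Direct stake: 25% = 25%.
Total: 23.1% + 25% = 48.1%.
Rounded: 48.10%.

48.10%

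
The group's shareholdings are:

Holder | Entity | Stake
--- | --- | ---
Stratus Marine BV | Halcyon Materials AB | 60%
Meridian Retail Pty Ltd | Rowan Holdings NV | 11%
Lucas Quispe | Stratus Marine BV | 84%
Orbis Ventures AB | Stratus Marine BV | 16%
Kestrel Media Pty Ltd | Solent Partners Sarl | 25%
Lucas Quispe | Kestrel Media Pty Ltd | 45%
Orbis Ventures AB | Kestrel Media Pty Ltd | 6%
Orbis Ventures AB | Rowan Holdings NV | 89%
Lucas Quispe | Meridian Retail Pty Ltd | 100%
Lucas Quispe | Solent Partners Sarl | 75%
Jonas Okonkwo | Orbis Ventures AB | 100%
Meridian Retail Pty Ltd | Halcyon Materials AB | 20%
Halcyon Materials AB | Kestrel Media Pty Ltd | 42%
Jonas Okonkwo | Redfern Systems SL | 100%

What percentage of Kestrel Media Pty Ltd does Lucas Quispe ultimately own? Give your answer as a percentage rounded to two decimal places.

Lucas reaches Kestrel along 3 paths.
Via Stratus → Halcyon: 84% × 60% × 42% = 21.168%.
Via Meridian → Halcyon: 100% × 20% × 42% = 8.4%.
Direct stake: 45% = 45%.
Total: 21.168% + 8.4% + 45% = 74.568%.
Rounded: 74.57%.

74.57%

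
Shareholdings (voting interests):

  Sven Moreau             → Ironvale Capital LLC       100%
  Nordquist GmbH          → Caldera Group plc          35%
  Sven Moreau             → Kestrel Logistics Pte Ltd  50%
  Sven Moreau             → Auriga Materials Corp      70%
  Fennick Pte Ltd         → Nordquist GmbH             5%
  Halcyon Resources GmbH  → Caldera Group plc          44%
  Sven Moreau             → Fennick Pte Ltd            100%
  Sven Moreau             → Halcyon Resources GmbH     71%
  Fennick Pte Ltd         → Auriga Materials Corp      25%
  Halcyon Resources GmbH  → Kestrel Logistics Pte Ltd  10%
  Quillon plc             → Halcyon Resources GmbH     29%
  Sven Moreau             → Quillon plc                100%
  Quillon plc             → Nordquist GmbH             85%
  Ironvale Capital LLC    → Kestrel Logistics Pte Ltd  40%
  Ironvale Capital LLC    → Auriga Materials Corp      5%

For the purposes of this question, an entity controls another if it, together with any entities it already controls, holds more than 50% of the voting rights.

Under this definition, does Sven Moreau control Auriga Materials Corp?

Yes

Sven holds 100% of Ironvale, so Sven controls Ironvale.
Sven holds 100% of Fennick, so Sven controls Fennick.
Fennick and Sven and Ironvale together hold 25% + 70% + 5% = 100% of Auriga, so Sven controls Auriga.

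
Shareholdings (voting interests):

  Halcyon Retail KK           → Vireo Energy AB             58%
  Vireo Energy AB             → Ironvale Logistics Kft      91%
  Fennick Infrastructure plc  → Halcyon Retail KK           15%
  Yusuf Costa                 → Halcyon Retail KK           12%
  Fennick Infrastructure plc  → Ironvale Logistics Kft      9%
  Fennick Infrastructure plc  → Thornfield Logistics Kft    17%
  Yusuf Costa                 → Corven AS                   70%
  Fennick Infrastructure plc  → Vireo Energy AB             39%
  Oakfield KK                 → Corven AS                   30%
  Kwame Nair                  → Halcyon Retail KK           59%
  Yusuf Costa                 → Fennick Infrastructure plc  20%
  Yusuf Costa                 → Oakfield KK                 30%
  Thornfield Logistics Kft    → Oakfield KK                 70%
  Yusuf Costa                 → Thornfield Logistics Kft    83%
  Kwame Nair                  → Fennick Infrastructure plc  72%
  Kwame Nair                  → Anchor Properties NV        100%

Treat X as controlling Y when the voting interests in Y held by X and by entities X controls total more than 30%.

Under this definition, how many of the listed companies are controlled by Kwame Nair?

5

Kwame holds 72% of Fennick, so Kwame controls Fennick.
Kwame and Fennick together hold 59% + 15% = 74% of Halcyon, so Kwame controls Halcyon.
Halcyon and Fennick together hold 58% + 39% = 97% of Vireo, so Kwame controls Vireo.
Fennick and Vireo together hold 9% + 91% = 100% of Ironvale, so Kwame controls Ironvale.
Kwame holds 100% of Anchor, so Kwame controls Anchor.
No other company's threshold is met.
Kwame controls 5 companies.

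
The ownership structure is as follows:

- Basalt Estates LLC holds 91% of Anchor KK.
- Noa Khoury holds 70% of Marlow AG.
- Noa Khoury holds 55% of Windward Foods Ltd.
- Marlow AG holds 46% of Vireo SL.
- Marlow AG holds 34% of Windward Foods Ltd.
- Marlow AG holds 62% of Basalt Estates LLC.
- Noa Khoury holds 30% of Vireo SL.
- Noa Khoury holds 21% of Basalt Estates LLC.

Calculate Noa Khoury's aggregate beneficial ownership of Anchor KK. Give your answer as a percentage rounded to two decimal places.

58.60%

Noa reaches Anchor along 2 paths.
Via Marlow → Basalt: 70% × 62% × 91% = 39.494%.
Via Basalt: 21% × 91% = 19.11%.
Total: 39.494% + 19.11% = 58.604%.
Rounded: 58.60%.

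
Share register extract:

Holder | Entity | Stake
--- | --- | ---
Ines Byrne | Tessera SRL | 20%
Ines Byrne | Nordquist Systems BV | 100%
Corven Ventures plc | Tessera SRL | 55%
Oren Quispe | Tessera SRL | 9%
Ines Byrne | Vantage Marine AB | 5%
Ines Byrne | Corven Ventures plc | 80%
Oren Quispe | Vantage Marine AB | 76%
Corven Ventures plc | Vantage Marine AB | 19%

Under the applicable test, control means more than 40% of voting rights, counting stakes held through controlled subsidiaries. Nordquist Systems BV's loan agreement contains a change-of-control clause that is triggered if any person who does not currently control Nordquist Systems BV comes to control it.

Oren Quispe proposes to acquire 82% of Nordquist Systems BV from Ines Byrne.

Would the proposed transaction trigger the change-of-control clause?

Yes

The purchase adds only to Oren's holdings (Ines's stake shrinks), so Oren is the only person who could newly come to control Nordquist.
Oren holds 76% of Vantage, so Oren controls Vantage.
Neither Oren nor any entity Oren controls holds any voting interest in Nordquist.
So before the transaction, Oren does not control Nordquist.
After the purchase, Oren holds 82% of Nordquist directly, and Ines's stake falls to 18%.
Oren holds 82% of Nordquist, so Oren controls Nordquist.
Oren did not control Nordquist before and does after, so the clause is triggered.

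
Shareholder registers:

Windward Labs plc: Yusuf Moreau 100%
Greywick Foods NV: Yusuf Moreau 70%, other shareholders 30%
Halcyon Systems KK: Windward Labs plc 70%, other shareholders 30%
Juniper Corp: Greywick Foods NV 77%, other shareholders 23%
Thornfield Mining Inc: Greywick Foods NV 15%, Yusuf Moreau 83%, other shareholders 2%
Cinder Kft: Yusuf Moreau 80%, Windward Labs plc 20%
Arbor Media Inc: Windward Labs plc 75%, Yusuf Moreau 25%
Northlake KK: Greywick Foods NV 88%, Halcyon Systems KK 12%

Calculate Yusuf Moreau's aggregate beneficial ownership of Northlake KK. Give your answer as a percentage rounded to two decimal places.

Yusuf reaches Northlake along 2 paths.
Via Greywick: 70% × 88% = 61.6%.
Via Windward → Halcyon: 100% × 70% × 12% = 8.4%.
Total: 61.6% + 8.4% = 70%.
Rounded: 70.00%.

70.00%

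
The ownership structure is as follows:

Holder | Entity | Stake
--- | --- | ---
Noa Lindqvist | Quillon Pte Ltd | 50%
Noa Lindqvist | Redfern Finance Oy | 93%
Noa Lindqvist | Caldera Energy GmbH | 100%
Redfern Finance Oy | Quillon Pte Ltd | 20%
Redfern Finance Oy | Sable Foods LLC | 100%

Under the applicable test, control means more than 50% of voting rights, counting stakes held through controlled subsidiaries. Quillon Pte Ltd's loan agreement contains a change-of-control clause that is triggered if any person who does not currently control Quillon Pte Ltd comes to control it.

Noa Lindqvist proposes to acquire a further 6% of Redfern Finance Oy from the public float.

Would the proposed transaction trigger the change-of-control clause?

The purchase changes only Noa's holdings, so Noa is the only person who could newly come to control Quillon.
Noa holds 93% of Redfern, so Noa controls Redfern.
Noa and Redfern together hold 50% + 20% = 70% of Quillon, so Noa controls Quillon.
So Noa already controls Quillon before the transaction.
After the purchase, Noa's direct stake in Redfern rises to 93% + 6% = 99%.
Noa controlled Quillon already, so this is not a new person acquiring control; every other person's position is unchanged or reduced.
No new person acquires control, so the clause is not triggered.

No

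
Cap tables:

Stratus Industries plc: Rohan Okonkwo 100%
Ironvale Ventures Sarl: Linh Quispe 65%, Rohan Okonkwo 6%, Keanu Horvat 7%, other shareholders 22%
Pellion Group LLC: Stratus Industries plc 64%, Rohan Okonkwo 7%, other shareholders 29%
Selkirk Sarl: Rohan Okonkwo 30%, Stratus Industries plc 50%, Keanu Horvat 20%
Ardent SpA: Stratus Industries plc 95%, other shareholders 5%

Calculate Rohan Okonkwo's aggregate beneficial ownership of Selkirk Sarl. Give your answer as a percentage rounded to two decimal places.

Rohan reaches Selkirk along 2 paths.
Direct stake: 30% = 30%.
Via Stratus: 100% × 50% = 50%.
Total: 30% + 50% = 80%.
Rounded: 80.00%.

80.00%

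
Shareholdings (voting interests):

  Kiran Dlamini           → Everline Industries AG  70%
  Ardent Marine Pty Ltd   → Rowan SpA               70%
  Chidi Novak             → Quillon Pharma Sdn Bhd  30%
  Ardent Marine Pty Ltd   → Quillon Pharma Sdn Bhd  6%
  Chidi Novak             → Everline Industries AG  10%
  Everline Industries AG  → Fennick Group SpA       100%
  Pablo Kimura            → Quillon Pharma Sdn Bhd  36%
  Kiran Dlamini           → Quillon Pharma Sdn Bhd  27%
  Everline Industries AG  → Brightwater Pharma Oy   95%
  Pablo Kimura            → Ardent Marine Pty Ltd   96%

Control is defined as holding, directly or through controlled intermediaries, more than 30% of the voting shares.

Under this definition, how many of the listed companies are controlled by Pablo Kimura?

3

Pablo holds 96% of Ardent, so Pablo controls Ardent.
Pablo and Ardent together hold 36% + 6% = 42% of Quillon, so Pablo controls Quillon.
Ardent holds 70% of Rowan, so Pablo controls Rowan.
No other company's threshold is met.
Pablo controls 3 companies.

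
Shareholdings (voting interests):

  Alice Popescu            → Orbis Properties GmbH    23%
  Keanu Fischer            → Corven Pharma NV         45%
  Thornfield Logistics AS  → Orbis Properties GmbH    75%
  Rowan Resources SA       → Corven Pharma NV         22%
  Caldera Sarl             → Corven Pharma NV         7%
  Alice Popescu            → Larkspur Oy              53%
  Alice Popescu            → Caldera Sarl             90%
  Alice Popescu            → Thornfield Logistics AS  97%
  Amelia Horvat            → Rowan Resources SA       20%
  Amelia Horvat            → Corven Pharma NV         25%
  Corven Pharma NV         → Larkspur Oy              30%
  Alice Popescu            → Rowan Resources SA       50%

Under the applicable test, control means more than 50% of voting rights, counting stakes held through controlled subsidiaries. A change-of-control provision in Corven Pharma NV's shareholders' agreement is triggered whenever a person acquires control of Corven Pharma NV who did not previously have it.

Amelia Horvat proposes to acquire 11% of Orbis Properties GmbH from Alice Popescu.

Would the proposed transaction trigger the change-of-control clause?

The purchase adds only to Amelia's holdings (Alice's stake shrinks), so Amelia is the only person who could newly come to control Corven.
Amelia's largest direct stake is 25% in Corven, which does not meet the threshold, so Amelia controls no company.
In Corven, Amelia's side holds only 25%, not > 50%.
So before the transaction, Amelia does not control Corven.
After the purchase, Amelia holds 11% of Orbis directly, and Alice's stake falls to 12%.
Amelia's side now holds 11% of Orbis, not > 50%, so Amelia still does not control Orbis.
After the transaction, Amelia's side holds 25% of Corven, not > 50%, so Amelia still does not control Corven.
No new person acquires control, so the clause is not triggered.

No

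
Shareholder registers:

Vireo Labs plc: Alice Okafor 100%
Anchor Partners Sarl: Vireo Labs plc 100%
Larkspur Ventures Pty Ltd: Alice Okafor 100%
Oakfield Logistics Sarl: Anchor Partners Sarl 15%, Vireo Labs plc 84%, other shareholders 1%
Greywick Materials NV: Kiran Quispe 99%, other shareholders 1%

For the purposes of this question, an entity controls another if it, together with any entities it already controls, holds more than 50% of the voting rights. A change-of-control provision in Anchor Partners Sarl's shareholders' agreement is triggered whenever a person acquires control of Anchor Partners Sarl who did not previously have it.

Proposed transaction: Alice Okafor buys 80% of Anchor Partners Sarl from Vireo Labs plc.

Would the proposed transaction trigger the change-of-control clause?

No

The purchase adds only to Alice's holdings (Vireo's stake shrinks), so Alice is the only person who could newly come to control Anchor.
Alice holds 100% of Vireo, so Alice controls Vireo.
Vireo holds 100% of Anchor, so Alice controls Anchor.
So Alice already controls Anchor before the transaction.
After the purchase, Alice holds 80% of Anchor directly, and Vireo's stake falls to 20%.
Alice controlled Anchor already, so this is not a new person acquiring control; every other person's position is unchanged or reduced.
No new person acquires control, so the clause is not triggered.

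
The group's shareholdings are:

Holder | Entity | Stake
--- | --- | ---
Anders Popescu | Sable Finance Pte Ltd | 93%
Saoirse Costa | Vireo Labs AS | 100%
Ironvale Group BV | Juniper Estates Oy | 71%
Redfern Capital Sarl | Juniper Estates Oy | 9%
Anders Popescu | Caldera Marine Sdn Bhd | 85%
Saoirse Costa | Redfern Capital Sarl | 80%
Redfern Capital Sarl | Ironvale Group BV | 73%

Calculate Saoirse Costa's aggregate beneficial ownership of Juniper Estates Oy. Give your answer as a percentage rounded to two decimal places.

48.66%

Saoirse reaches Juniper along 2 paths.
Via Redfern: 80% × 9% = 7.2%.
Via Redfern → Ironvale: 80% × 73% × 71% = 41.464%.
Total: 7.2% + 41.464% = 48.664%.
Rounded: 48.66%.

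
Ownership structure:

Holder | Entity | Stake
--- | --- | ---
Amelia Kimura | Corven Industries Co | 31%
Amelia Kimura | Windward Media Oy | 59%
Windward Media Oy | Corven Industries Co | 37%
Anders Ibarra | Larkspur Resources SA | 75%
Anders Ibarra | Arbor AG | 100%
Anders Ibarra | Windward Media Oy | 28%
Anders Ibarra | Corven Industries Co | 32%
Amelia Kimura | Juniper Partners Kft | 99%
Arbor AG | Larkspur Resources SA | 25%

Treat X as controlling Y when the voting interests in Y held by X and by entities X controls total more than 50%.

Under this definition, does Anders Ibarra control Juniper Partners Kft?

Anders holds 100% of Arbor, so Anders controls Arbor.
Anders and Arbor together hold 75% + 25% = 100% of Larkspur, so Anders controls Larkspur.
Neither Anders nor any entity Anders controls holds any voting interest in Juniper.
So Anders does not control Juniper.

No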